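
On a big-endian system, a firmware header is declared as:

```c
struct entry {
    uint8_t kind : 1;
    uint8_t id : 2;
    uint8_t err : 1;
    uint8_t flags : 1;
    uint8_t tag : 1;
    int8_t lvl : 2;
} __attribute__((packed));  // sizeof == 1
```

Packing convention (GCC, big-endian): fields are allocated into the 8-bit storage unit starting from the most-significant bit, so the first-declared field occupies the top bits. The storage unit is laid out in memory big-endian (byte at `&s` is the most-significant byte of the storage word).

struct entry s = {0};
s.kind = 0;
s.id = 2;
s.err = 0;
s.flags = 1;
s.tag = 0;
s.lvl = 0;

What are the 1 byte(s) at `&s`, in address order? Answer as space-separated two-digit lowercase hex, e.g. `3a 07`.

[7+:1] kind=0 & 0x1 = 0x0; word=0x00
[5+:2] id=2 & 0x3 = 0x2; word=0x40
[4+:1] err=0 & 0x1 = 0x0; word=0x40
[3+:1] flags=1 & 0x1 = 0x1; word=0x48
[2+:1] tag=0 & 0x1 = 0x0; word=0x48
[0+:2] lvl=0 & 0x3 = 0x0; word=0x48
word = 0x48 → big-endian bytes:
  [0]=0x48

48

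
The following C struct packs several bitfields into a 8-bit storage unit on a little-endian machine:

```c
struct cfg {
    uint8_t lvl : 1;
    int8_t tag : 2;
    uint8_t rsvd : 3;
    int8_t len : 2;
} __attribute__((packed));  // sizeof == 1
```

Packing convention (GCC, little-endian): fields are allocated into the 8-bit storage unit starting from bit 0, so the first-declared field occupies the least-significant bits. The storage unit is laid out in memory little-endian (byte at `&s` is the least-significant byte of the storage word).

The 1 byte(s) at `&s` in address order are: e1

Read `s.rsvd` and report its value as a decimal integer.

4

[0]=0xe1 (little-endian) → word 0xe1
lvl:1 @ bit 0 → (0xe1>>0)&0x1 = 0x1
tag:2 @ bit 1 → (0xe1>>1)&0x3 = 0x0
rsvd:3 @ bit 3 → (0xe1>>3)&0x7 = 0x4  ←
len:2 @ bit 6 → (0xe1>>6)&0x3 = 0x3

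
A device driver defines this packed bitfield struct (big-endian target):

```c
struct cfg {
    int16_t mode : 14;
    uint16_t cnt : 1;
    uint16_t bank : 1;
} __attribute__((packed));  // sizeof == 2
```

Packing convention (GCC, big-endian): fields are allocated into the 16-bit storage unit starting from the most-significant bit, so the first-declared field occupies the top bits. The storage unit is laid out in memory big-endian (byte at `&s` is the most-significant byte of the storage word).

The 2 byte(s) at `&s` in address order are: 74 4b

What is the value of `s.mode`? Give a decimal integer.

7442

[0]=0x74 [1]=0x4b (big-endian) → word 0x744b
mode:14 @ bit 2 → (0x744b>>2)&0x3fff = 0x1d12  ←
cnt:1 @ bit 1 → (0x744b>>1)&0x1 = 0x1
bank:1 @ bit 0 → (0x744b>>0)&0x1 = 0x1
mode signed 14b, MSB=0: value = 7442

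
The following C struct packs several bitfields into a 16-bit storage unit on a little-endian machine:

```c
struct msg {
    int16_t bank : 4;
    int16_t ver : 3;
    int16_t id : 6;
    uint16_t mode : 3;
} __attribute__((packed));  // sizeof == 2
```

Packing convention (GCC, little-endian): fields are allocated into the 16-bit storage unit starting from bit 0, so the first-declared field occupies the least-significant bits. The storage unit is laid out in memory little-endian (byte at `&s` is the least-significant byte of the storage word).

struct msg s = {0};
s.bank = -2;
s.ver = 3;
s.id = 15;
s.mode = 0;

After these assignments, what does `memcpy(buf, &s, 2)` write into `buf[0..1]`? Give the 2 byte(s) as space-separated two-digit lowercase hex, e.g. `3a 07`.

be 07

bank:4 = -2 → 0xe << 0 → word 0x000e
ver:3 = 3 → 0x3 << 4 → word 0x003e
id:6 = 15 → 0xf << 7 → word 0x07be
mode:3 = 0 → 0x0 << 13 → word 0x07be
word = 0x07be → little-endian bytes:
  [0]=0xbe  [1]=0x07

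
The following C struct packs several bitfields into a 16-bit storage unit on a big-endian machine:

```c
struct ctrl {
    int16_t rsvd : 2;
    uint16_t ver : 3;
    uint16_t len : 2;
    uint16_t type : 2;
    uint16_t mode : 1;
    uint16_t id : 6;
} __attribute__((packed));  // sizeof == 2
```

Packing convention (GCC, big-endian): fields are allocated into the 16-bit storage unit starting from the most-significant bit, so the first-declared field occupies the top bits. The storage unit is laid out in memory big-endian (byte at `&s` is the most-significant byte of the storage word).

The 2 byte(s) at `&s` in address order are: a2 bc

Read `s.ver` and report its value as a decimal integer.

[0]=0xa2 [1]=0xbc (big-endian) → word 0xa2bc
rsvd [14+:2] = (word>>14) & 0x3 = 2
ver [11+:3] = (word>>11) & 0x7 = 4  ←
len [9+:2] = (word>>9) & 0x3 = 1
type [7+:2] = (word>>7) & 0x3 = 1
mode [6+:1] = (word>>6) & 0x1 = 0
id [0+:6] = (word>>0) & 0x3f = 60

4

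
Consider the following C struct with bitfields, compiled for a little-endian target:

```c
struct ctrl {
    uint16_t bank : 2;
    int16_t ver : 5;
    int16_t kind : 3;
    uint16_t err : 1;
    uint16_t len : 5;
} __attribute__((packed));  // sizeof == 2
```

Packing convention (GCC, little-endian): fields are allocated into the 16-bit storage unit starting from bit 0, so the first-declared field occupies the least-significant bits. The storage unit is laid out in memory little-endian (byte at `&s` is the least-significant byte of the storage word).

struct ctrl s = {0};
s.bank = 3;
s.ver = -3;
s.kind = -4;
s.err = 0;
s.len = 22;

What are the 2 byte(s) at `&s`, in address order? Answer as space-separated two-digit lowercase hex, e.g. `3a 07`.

bank (2b) val=3 bits=0x3 at bit 0: 0x0003
ver (5b) val=-3 bits=0x1d at bit 2: 0x0077
kind (3b) val=-4 bits=0x4 at bit 7: 0x0277
err (1b) val=0 bits=0x0 at bit 10: 0x0277
len (5b) val=22 bits=0x16 at bit 11: 0xb277
word = 0xb277 → little-endian bytes:
  [0]=0x77  [1]=0xb2

77 b2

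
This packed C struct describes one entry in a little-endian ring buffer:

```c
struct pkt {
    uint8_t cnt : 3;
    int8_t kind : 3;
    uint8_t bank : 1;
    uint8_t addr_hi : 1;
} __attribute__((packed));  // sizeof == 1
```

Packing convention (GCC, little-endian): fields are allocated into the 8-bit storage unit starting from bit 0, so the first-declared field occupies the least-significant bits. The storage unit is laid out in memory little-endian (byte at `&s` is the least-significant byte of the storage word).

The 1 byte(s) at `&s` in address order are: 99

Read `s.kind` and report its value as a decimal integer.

3

[0]=0x99 (little-endian) → word 0x99
cnt:3 @ bit 0 → (0x99>>0)&0x7 = 0x1
kind:3 @ bit 3 → (0x99>>3)&0x7 = 0x3  ←
bank:1 @ bit 6 → (0x99>>6)&0x1 = 0x0
addr_hi:1 @ bit 7 → (0x99>>7)&0x1 = 0x1
kind signed 3b, MSB=0: value = 3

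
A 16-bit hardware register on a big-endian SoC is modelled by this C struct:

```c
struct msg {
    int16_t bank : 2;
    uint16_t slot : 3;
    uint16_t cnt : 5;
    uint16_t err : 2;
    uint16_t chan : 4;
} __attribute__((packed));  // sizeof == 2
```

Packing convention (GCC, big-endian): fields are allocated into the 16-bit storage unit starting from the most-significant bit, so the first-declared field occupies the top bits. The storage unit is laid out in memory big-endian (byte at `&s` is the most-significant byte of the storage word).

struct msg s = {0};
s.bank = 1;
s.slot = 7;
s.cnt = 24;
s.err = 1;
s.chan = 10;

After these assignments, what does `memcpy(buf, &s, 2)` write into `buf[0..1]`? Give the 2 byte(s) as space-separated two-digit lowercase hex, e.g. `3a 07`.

bank (2b) val=1 bits=0x1 at bit 14: 0x4000
slot (3b) val=7 bits=0x7 at bit 11: 0x7800
cnt (5b) val=24 bits=0x18 at bit 6: 0x7e00
err (2b) val=1 bits=0x1 at bit 4: 0x7e10
chan (4b) val=10 bits=0xa at bit 0: 0x7e1a
word = 0x7e1a → big-endian bytes:
  [0]=0x7e  [1]=0x1a

7e 1a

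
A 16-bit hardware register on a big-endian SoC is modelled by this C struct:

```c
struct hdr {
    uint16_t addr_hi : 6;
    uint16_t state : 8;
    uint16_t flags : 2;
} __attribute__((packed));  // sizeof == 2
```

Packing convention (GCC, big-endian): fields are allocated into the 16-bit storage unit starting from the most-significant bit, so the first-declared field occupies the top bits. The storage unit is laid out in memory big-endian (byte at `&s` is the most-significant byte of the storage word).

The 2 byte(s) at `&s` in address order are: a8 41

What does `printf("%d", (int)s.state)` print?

16

[0]=0xa8 [1]=0x41 (big-endian) → word 0xa841
addr_hi [10+:6] = (word>>10) & 0x3f = 42
state [2+:8] = (word>>2) & 0xff = 16  ←
flags [0+:2] = (word>>0) & 0x3 = 1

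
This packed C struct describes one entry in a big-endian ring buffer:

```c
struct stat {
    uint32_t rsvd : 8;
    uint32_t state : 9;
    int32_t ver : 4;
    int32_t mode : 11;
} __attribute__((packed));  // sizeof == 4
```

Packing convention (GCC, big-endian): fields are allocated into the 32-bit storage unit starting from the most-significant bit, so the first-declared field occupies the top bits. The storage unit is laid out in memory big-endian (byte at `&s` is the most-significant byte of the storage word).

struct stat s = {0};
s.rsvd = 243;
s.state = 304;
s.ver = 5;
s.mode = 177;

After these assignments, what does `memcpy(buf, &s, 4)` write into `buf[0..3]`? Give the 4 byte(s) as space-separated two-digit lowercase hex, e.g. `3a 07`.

[24+:8] rsvd=243 & 0xff = 0xf3; word=0xf3000000
[15+:9] state=304 & 0x1ff = 0x130; word=0xf3980000
[11+:4] ver=5 & 0xf = 0x5; word=0xf3982800
[0+:11] mode=177 & 0x7ff = 0xb1; word=0xf39828b1
word = 0xf39828b1 → big-endian bytes:
  [0]=0xf3  [1]=0x98  [2]=0x28  [3]=0xb1

f3 98 28 b1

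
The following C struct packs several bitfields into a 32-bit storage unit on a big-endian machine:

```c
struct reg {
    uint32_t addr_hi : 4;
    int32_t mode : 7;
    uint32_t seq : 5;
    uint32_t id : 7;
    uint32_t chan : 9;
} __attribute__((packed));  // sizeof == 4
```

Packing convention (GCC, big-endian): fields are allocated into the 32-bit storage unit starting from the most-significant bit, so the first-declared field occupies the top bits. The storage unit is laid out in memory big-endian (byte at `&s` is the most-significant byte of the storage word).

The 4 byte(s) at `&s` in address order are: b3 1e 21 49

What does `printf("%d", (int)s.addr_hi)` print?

[0]=0xb3 [1]=0x1e [2]=0x21 [3]=0x49 (big-endian) → word 0xb31e2149
addr_hi [28+:4] = (word>>28) & 0xf = 11  ←
mode [21+:7] = (word>>21) & 0x7f = 24
seq [16+:5] = (word>>16) & 0x1f = 30
id [9+:7] = (word>>9) & 0x7f = 16
chan [0+:9] = (word>>0) & 0x1ff = 329

11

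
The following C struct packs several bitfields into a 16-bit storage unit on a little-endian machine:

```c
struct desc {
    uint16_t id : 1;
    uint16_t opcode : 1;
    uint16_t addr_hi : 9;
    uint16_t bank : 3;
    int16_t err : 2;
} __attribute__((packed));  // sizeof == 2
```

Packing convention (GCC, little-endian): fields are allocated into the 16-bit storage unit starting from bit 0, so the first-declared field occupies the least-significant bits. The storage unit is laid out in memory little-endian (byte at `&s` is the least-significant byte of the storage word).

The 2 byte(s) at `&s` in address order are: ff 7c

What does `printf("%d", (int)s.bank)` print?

[0]=0xff [1]=0x7c (little-endian) → word 0x7cff
id:1 @ bit 0 → (0x7cff>>0)&0x1 = 0x1
opcode:1 @ bit 1 → (0x7cff>>1)&0x1 = 0x1
addr_hi:9 @ bit 2 → (0x7cff>>2)&0x1ff = 0x13f
bank:3 @ bit 11 → (0x7cff>>11)&0x7 = 0x7  ←
err:2 @ bit 14 → (0x7cff>>14)&0x3 = 0x1

7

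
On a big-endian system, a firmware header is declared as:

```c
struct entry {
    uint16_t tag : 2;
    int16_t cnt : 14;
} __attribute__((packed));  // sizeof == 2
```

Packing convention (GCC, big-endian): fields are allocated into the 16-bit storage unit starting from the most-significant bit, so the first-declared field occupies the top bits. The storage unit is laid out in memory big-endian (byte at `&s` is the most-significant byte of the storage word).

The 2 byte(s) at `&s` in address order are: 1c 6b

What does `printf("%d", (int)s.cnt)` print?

[0]=0x1c [1]=0x6b (big-endian) → word 0x1c6b
tag:2 @ bit 14 → (0x1c6b>>14)&0x3 = 0x0
cnt:14 @ bit 0 → (0x1c6b>>0)&0x3fff = 0x1c6b  ←
cnt signed 14b, MSB=0: value = 7275

7275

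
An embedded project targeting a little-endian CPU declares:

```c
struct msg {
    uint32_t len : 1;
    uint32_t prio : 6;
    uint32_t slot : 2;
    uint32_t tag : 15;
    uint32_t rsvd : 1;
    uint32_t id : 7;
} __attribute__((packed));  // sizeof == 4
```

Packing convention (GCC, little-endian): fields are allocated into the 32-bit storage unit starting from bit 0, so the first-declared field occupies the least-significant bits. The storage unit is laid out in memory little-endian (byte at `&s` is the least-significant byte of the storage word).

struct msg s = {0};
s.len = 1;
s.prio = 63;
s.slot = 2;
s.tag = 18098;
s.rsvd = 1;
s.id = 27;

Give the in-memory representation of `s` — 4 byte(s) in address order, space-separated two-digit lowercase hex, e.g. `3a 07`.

7f 65 8d 37

[0+:1] len=1 & 0x1 = 0x1; word=0x00000001
[1+:6] prio=63 & 0x3f = 0x3f; word=0x0000007f
[7+:2] slot=2 & 0x3 = 0x2; word=0x0000017f
[9+:15] tag=18098 & 0x7fff = 0x46b2; word=0x008d657f
[24+:1] rsvd=1 & 0x1 = 0x1; word=0x018d657f
[25+:7] id=27 & 0x7f = 0x1b; word=0x378d657f
word = 0x378d657f → little-endian bytes:
  [0]=0x7f  [1]=0x65  [2]=0x8d  [3]=0x37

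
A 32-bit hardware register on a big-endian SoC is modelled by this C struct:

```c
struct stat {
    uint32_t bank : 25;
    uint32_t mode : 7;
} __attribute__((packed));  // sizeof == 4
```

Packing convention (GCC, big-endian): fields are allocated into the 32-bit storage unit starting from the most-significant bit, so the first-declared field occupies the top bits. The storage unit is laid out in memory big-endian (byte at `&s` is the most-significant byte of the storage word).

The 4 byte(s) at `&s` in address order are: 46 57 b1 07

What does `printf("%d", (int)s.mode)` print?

[0]=0x46 [1]=0x57 [2]=0xb1 [3]=0x07 (big-endian) → word 0x4657b107
bank:25 @ bit 7 → (0x4657b107>>7)&0x1ffffff = 0x8caf62
mode:7 @ bit 0 → (0x4657b107>>0)&0x7f = 0x7  ←

7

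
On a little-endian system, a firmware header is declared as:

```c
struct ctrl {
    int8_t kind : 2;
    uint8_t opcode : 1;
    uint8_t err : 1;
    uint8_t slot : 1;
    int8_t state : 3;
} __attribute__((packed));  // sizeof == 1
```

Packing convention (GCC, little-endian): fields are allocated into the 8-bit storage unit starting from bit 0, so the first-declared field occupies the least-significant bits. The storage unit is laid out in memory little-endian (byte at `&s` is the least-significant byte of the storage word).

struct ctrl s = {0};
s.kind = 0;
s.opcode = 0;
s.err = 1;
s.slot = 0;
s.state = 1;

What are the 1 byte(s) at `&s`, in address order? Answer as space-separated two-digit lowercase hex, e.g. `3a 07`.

[0+:2] kind=0 & 0x3 = 0x0; word=0x00
[2+:1] opcode=0 & 0x1 = 0x0; word=0x00
[3+:1] err=1 & 0x1 = 0x1; word=0x08
[4+:1] slot=0 & 0x1 = 0x0; word=0x08
[5+:3] state=1 & 0x7 = 0x1; word=0x28
word = 0x28 → little-endian bytes:
  [0]=0x28

28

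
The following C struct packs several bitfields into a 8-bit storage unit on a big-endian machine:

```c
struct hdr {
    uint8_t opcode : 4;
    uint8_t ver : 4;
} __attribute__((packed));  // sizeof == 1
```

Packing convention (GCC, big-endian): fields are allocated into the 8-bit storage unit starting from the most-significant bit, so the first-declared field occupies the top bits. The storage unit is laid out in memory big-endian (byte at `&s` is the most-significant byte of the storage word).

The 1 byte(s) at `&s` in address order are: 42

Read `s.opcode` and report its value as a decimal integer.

4

[0]=0x42 (big-endian) → word 0x42
opcode [4+:4] = (word>>4) & 0xf = 4  ←
ver [0+:4] = (word>>0) & 0xf = 2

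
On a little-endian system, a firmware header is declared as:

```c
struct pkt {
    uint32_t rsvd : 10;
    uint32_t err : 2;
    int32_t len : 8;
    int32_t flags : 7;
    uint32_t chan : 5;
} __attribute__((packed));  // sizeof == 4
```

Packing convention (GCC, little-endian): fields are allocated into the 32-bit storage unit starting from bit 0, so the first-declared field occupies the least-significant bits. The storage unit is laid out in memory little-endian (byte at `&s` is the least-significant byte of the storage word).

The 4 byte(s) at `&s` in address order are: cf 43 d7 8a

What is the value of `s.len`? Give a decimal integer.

116

[0]=0xcf [1]=0x43 [2]=0xd7 [3]=0x8a (little-endian) → word 0x8ad743cf
rsvd:10 @ bit 0 → (0x8ad743cf>>0)&0x3ff = 0x3cf
err:2 @ bit 10 → (0x8ad743cf>>10)&0x3 = 0x0
len:8 @ bit 12 → (0x8ad743cf>>12)&0xff = 0x74  ←
flags:7 @ bit 20 → (0x8ad743cf>>20)&0x7f = 0x2d
chan:5 @ bit 27 → (0x8ad743cf>>27)&0x1f = 0x11
len signed 8b, MSB=0: value = 116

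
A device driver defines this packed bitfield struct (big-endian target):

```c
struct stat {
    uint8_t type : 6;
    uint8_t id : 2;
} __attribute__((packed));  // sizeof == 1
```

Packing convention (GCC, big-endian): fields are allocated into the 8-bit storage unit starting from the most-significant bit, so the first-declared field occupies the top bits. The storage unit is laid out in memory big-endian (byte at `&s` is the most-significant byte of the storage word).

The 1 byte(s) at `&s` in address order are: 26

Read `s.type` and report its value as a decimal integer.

9

[0]=0x26 (big-endian) → word 0x26
type [2+:6] = (word>>2) & 0x3f = 9  ←
id [0+:2] = (word>>0) & 0x3 = 2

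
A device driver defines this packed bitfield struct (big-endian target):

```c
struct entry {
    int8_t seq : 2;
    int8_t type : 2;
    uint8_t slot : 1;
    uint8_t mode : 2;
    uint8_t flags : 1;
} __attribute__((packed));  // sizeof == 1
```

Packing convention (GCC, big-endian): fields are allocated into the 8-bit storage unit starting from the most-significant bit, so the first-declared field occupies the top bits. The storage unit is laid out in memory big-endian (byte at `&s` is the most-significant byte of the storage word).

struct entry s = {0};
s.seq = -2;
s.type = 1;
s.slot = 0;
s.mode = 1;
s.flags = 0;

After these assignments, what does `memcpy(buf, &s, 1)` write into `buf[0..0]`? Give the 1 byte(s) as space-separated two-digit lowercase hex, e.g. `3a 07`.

92

seq (2b) val=-2 bits=0x2 at bit 6: 0x80
type (2b) val=1 bits=0x1 at bit 4: 0x90
slot (1b) val=0 bits=0x0 at bit 3: 0x90
mode (2b) val=1 bits=0x1 at bit 1: 0x92
flags (1b) val=0 bits=0x0 at bit 0: 0x92
word = 0x92 → big-endian bytes:
  [0]=0x92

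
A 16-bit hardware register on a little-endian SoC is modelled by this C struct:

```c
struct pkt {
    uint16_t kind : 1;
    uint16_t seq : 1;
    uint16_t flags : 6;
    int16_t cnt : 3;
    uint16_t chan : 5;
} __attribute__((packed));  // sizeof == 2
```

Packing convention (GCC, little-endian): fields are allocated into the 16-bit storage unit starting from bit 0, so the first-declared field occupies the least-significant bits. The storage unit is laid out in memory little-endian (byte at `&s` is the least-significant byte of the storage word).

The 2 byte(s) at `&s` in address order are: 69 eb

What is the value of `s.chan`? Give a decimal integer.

[0]=0x69 [1]=0xeb (little-endian) → word 0xeb69
kind [0+:1] = (word>>0) & 0x1 = 1
seq [1+:1] = (word>>1) & 0x1 = 0
flags [2+:6] = (word>>2) & 0x3f = 26
cnt [8+:3] = (word>>8) & 0x7 = 3
chan [11+:5] = (word>>11) & 0x1f = 29  ←

29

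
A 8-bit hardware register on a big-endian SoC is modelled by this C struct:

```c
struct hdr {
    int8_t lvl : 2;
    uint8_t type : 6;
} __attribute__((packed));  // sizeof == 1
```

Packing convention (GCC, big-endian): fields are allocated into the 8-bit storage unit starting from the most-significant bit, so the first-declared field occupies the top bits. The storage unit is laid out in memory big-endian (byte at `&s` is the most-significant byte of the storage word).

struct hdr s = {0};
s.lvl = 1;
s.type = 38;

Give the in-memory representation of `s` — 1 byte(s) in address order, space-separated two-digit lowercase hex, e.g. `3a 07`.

66

lvl:2 = 1 → 0x1 << 6 → word 0x40
type:6 = 38 → 0x26 << 0 → word 0x66
word = 0x66 → big-endian bytes:
  [0]=0x66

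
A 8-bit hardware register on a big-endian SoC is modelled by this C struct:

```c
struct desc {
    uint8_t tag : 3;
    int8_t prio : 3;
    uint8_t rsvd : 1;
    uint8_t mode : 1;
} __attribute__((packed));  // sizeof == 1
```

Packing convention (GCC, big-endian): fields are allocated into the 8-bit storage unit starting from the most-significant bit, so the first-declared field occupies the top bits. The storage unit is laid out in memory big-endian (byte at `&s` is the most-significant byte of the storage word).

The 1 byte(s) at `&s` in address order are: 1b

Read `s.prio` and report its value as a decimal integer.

-2

[0]=0x1b (big-endian) → word 0x1b
tag:3 @ bit 5 → (0x1b>>5)&0x7 = 0x0
prio:3 @ bit 2 → (0x1b>>2)&0x7 = 0x6  ←
rsvd:1 @ bit 1 → (0x1b>>1)&0x1 = 0x1
mode:1 @ bit 0 → (0x1b>>0)&0x1 = 0x1
prio signed 3b, MSB=1: 6 - 8 = -2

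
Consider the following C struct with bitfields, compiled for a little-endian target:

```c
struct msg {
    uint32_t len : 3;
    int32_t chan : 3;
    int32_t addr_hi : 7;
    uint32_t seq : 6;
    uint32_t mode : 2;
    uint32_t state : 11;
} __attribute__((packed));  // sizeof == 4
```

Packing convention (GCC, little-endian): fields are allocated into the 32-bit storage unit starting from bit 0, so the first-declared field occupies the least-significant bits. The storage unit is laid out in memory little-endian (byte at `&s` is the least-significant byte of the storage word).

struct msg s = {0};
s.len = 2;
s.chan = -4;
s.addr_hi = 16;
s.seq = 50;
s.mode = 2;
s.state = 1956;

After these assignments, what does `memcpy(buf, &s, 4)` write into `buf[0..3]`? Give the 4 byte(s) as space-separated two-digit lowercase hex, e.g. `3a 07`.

22 44 96 f4

[0+:3] len=2 & 0x7 = 0x2; word=0x00000002
[3+:3] chan=-4 & 0x7 = 0x4; word=0x00000022
[6+:7] addr_hi=16 & 0x7f = 0x10; word=0x00000422
[13+:6] seq=50 & 0x3f = 0x32; word=0x00064422
[19+:2] mode=2 & 0x3 = 0x2; word=0x00164422
[21+:11] state=1956 & 0x7ff = 0x7a4; word=0xf4964422
word = 0xf4964422 → little-endian bytes:
  [0]=0x22  [1]=0x44  [2]=0x96  [3]=0xf4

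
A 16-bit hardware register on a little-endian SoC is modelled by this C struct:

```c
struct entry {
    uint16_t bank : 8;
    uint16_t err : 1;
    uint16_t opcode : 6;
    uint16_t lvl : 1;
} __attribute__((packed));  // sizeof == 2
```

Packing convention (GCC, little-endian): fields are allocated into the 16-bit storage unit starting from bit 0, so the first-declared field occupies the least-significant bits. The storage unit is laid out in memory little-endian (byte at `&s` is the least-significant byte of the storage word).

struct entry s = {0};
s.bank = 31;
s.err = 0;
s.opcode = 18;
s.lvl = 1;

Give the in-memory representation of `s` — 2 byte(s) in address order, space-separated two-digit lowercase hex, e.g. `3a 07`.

1f a4

[0+:8] bank=31 & 0xff = 0x1f; word=0x001f
[8+:1] err=0 & 0x1 = 0x0; word=0x001f
[9+:6] opcode=18 & 0x3f = 0x12; word=0x241f
[15+:1] lvl=1 & 0x1 = 0x1; word=0xa41f
word = 0xa41f → little-endian bytes:
  [0]=0x1f  [1]=0xa4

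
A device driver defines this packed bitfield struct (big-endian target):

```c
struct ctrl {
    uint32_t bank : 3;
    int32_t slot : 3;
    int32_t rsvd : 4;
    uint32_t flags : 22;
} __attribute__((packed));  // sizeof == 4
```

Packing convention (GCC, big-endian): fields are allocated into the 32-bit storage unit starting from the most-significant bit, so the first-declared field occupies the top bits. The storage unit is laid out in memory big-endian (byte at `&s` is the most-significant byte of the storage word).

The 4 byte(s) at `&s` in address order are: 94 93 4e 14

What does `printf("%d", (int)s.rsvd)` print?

[0]=0x94 [1]=0x93 [2]=0x4e [3]=0x14 (big-endian) → word 0x94934e14
bank:3 @ bit 29 → (0x94934e14>>29)&0x7 = 0x4
slot:3 @ bit 26 → (0x94934e14>>26)&0x7 = 0x5
rsvd:4 @ bit 22 → (0x94934e14>>22)&0xf = 0x2  ←
flags:22 @ bit 0 → (0x94934e14>>0)&0x3fffff = 0x134e14
rsvd signed 4b, MSB=0: value = 2

2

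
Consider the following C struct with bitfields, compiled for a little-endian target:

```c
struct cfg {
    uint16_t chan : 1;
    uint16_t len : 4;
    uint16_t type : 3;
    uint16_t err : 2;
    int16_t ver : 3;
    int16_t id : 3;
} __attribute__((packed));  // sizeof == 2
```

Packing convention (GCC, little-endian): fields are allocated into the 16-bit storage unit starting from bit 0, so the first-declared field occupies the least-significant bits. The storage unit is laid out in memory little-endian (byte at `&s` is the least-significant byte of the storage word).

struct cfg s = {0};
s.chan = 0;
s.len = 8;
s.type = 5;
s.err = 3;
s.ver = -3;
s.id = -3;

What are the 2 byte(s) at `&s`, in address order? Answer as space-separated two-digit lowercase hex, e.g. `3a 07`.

b0 b7

chan:1 = 0 → 0x0 << 0 → word 0x0000
len:4 = 8 → 0x8 << 1 → word 0x0010
type:3 = 5 → 0x5 << 5 → word 0x00b0
err:2 = 3 → 0x3 << 8 → word 0x03b0
ver:3 = -3 → 0x5 << 10 → word 0x17b0
id:3 = -3 → 0x5 << 13 → word 0xb7b0
word = 0xb7b0 → little-endian bytes:
  [0]=0xb0  [1]=0xb7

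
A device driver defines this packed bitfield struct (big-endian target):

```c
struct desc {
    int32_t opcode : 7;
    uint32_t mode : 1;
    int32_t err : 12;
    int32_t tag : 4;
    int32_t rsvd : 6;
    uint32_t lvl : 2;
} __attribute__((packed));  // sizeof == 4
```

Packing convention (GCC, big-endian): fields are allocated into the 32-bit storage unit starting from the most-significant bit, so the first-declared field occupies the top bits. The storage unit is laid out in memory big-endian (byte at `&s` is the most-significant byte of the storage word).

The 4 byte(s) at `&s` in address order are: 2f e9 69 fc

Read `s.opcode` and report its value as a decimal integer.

23

[0]=0x2f [1]=0xe9 [2]=0x69 [3]=0xfc (big-endian) → word 0x2fe969fc
opcode [25+:7] = (word>>25) & 0x7f = 23  ←
mode [24+:1] = (word>>24) & 0x1 = 1
err [12+:12] = (word>>12) & 0xfff = 3734
tag [8+:4] = (word>>8) & 0xf = 9
rsvd [2+:6] = (word>>2) & 0x3f = 63
lvl [0+:2] = (word>>0) & 0x3 = 0
opcode signed 7b, MSB=0: value = 23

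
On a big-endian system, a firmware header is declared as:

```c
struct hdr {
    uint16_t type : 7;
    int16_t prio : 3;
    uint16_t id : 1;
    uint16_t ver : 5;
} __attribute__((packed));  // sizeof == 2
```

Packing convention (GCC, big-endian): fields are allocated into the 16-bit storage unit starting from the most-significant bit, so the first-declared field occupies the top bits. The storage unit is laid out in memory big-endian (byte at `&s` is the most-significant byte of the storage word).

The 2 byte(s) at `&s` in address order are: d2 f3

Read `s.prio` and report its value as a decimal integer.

3

[0]=0xd2 [1]=0xf3 (big-endian) → word 0xd2f3
type:7 @ bit 9 → (0xd2f3>>9)&0x7f = 0x69
prio:3 @ bit 6 → (0xd2f3>>6)&0x7 = 0x3  ←
id:1 @ bit 5 → (0xd2f3>>5)&0x1 = 0x1
ver:5 @ bit 0 → (0xd2f3>>0)&0x1f = 0x13
prio signed 3b, MSB=0: value = 3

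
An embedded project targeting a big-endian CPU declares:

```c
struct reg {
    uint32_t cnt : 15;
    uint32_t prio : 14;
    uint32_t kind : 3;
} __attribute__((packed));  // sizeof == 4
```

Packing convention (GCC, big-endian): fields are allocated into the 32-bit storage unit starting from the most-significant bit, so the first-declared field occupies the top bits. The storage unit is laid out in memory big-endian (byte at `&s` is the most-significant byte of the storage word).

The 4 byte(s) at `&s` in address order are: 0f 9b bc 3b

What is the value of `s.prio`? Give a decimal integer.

14215

[0]=0x0f [1]=0x9b [2]=0xbc [3]=0x3b (big-endian) → word 0x0f9bbc3b
cnt:15 @ bit 17 → (0x0f9bbc3b>>17)&0x7fff = 0x7cd
prio:14 @ bit 3 → (0x0f9bbc3b>>3)&0x3fff = 0x3787  ←
kind:3 @ bit 0 → (0x0f9bbc3b>>0)&0x7 = 0x3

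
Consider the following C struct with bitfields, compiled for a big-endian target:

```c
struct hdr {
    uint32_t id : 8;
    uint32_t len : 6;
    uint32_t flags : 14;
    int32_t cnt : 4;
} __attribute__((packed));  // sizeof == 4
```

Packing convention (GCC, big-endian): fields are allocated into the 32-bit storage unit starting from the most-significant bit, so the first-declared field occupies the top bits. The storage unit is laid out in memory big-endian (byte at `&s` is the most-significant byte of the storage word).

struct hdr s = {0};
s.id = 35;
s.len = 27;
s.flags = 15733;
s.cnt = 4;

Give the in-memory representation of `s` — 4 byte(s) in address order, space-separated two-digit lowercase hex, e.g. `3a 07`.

23 6f d7 54

id:8 = 35 → 0x23 << 24 → word 0x23000000
len:6 = 27 → 0x1b << 18 → word 0x236c0000
flags:14 = 15733 → 0x3d75 << 4 → word 0x236fd750
cnt:4 = 4 → 0x4 << 0 → word 0x236fd754
word = 0x236fd754 → big-endian bytes:
  [0]=0x23  [1]=0x6f  [2]=0xd7  [3]=0x54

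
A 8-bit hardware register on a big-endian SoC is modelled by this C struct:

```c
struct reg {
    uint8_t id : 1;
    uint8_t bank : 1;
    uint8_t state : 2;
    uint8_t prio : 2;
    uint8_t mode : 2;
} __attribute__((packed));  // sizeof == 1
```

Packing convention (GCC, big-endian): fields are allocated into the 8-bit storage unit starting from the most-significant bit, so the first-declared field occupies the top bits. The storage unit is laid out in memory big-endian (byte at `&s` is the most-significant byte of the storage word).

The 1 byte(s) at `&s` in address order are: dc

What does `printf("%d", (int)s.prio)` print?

[0]=0xdc (big-endian) → word 0xdc
id:1 @ bit 7 → (0xdc>>7)&0x1 = 0x1
bank:1 @ bit 6 → (0xdc>>6)&0x1 = 0x1
state:2 @ bit 4 → (0xdc>>4)&0x3 = 0x1
prio:2 @ bit 2 → (0xdc>>2)&0x3 = 0x3  ←
mode:2 @ bit 0 → (0xdc>>0)&0x3 = 0x0

3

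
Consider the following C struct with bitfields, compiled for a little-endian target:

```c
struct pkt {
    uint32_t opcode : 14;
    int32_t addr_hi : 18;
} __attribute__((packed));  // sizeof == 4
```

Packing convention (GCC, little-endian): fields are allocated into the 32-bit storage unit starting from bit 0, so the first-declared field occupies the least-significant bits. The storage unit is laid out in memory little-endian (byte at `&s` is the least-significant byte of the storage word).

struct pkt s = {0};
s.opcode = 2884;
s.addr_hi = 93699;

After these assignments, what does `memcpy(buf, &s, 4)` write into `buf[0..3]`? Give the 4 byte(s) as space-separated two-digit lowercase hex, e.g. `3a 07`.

opcode:14 = 2884 → 0xb44 << 0 → word 0x00000b44
addr_hi:18 = 93699 → 0x16e03 << 14 → word 0x5b80cb44
word = 0x5b80cb44 → little-endian bytes:
  [0]=0x44  [1]=0xcb  [2]=0x80  [3]=0x5b

44 cb 80 5b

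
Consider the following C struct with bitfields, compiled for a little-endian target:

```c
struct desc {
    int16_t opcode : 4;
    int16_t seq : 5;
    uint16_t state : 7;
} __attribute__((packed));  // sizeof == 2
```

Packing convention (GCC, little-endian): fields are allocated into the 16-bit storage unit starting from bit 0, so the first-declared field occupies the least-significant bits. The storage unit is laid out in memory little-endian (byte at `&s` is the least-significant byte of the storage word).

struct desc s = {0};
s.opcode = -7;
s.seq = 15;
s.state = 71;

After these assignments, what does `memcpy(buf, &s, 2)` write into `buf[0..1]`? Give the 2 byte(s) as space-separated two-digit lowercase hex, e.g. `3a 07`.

f9 8e

opcode:4 = -7 → 0x9 << 0 → word 0x0009
seq:5 = 15 → 0xf << 4 → word 0x00f9
state:7 = 71 → 0x47 << 9 → word 0x8ef9
word = 0x8ef9 → little-endian bytes:
  [0]=0xf9  [1]=0x8e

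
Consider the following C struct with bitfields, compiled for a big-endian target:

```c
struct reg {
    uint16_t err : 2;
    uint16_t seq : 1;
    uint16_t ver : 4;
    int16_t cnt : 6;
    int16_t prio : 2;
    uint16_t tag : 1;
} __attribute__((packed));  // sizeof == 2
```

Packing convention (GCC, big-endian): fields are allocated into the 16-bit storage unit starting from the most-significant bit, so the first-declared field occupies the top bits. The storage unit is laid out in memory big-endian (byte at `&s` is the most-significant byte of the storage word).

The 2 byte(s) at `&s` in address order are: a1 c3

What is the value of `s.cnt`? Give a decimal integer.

-8

[0]=0xa1 [1]=0xc3 (big-endian) → word 0xa1c3
err [14+:2] = (word>>14) & 0x3 = 2
seq [13+:1] = (word>>13) & 0x1 = 1
ver [9+:4] = (word>>9) & 0xf = 0
cnt [3+:6] = (word>>3) & 0x3f = 56  ←
prio [1+:2] = (word>>1) & 0x3 = 1
tag [0+:1] = (word>>0) & 0x1 = 1
cnt signed 6b, MSB=1: 56 - 64 = -8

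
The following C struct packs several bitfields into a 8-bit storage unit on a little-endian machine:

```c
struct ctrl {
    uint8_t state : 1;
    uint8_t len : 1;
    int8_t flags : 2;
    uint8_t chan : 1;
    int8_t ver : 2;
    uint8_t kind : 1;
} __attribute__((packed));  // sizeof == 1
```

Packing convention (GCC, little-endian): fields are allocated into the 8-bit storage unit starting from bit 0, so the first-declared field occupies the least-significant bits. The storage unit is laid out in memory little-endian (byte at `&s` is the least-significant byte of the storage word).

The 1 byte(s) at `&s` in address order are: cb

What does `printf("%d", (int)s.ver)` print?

-2

[0]=0xcb (little-endian) → word 0xcb
state [0+:1] = (word>>0) & 0x1 = 1
len [1+:1] = (word>>1) & 0x1 = 1
flags [2+:2] = (word>>2) & 0x3 = 2
chan [4+:1] = (word>>4) & 0x1 = 0
ver [5+:2] = (word>>5) & 0x3 = 2  ←
kind [7+:1] = (word>>7) & 0x1 = 1
ver signed 2b, MSB=1: 2 - 4 = -2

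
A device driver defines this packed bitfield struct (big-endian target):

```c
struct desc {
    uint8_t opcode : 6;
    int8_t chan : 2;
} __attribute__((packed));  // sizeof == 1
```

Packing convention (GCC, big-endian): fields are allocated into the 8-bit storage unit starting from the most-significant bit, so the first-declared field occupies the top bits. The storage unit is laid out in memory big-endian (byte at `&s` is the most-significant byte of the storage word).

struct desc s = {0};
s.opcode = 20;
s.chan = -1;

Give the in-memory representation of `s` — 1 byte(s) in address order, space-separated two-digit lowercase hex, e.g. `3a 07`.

opcode (6b) val=20 bits=0x14 at bit 2: 0x50
chan (2b) val=-1 bits=0x3 at bit 0: 0x53
word = 0x53 → big-endian bytes:
  [0]=0x53

53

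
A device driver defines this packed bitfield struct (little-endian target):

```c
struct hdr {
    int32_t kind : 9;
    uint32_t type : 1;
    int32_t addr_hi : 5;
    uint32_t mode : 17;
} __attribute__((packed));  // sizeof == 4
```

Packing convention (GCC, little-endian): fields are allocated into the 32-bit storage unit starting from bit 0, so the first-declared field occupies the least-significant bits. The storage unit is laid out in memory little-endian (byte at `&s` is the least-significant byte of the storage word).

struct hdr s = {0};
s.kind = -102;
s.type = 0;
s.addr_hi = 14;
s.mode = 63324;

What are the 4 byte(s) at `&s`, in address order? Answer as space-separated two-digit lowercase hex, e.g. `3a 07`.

9a 39 ae 7b

kind:9 = -102 → 0x19a << 0 → word 0x0000019a
type:1 = 0 → 0x0 << 9 → word 0x0000019a
addr_hi:5 = 14 → 0xe << 10 → word 0x0000399a
mode:17 = 63324 → 0xf75c << 15 → word 0x7bae399a
word = 0x7bae399a → little-endian bytes:
  [0]=0x9a  [1]=0x39  [2]=0xae  [3]=0x7b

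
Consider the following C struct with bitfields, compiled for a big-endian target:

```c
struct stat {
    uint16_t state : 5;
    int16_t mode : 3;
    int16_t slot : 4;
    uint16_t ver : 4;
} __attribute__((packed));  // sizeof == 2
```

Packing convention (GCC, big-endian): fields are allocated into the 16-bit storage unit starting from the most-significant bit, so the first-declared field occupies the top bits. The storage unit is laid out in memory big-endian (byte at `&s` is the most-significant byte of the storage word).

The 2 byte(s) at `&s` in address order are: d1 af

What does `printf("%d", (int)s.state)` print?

[0]=0xd1 [1]=0xaf (big-endian) → word 0xd1af
state [11+:5] = (word>>11) & 0x1f = 26  ←
mode [8+:3] = (word>>8) & 0x7 = 1
slot [4+:4] = (word>>4) & 0xf = 10
ver [0+:4] = (word>>0) & 0xf = 15

26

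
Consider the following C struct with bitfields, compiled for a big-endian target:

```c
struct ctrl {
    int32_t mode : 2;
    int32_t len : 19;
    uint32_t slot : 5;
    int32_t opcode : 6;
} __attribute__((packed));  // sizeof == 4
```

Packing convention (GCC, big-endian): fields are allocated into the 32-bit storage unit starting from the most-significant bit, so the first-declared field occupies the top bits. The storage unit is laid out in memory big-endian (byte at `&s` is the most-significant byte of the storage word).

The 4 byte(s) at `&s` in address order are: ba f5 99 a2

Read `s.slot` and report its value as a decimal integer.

6

[0]=0xba [1]=0xf5 [2]=0x99 [3]=0xa2 (big-endian) → word 0xbaf599a2
mode [30+:2] = (word>>30) & 0x3 = 2
len [11+:19] = (word>>11) & 0x7ffff = 482995
slot [6+:5] = (word>>6) & 0x1f = 6  ←
opcode [0+:6] = (word>>0) & 0x3f = 34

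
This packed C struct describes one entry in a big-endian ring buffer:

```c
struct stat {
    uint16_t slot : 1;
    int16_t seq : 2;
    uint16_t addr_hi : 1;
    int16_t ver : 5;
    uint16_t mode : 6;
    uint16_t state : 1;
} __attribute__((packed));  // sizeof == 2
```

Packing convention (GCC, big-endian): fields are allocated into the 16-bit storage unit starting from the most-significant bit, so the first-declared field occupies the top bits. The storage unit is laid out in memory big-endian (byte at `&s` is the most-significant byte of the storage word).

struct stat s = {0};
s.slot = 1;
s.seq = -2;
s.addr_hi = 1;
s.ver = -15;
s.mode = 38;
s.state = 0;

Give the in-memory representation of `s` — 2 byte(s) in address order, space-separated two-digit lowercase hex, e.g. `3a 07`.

[15+:1] slot=1 & 0x1 = 0x1; word=0x8000
[13+:2] seq=-2 & 0x3 = 0x2; word=0xc000
[12+:1] addr_hi=1 & 0x1 = 0x1; word=0xd000
[7+:5] ver=-15 & 0x1f = 0x11; word=0xd880
[1+:6] mode=38 & 0x3f = 0x26; word=0xd8cc
[0+:1] state=0 & 0x1 = 0x0; word=0xd8cc
word = 0xd8cc → big-endian bytes:
  [0]=0xd8  [1]=0xcc

d8 cc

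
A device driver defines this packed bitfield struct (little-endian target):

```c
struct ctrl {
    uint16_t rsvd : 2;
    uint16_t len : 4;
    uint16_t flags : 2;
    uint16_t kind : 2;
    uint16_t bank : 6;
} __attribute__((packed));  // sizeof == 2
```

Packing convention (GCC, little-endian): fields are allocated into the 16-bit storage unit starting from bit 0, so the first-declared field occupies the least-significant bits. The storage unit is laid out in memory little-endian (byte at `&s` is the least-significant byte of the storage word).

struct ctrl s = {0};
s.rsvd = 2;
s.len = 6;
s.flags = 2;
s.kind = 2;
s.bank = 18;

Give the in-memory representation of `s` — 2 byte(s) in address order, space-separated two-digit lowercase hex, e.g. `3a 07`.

rsvd:2 = 2 → 0x2 << 0 → word 0x0002
len:4 = 6 → 0x6 << 2 → word 0x001a
flags:2 = 2 → 0x2 << 6 → word 0x009a
kind:2 = 2 → 0x2 << 8 → word 0x029a
bank:6 = 18 → 0x12 << 10 → word 0x4a9a
word = 0x4a9a → little-endian bytes:
  [0]=0x9a  [1]=0x4a

9a 4a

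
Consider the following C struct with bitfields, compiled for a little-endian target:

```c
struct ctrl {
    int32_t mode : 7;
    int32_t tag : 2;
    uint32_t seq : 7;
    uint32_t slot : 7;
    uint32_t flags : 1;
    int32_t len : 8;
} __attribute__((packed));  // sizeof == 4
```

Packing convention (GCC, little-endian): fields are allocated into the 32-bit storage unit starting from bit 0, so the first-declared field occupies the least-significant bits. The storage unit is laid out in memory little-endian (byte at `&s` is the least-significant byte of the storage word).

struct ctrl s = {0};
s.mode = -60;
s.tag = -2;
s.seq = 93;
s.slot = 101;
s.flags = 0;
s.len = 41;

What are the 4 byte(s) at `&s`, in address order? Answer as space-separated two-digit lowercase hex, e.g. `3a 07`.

44 bb 65 29

[0+:7] mode=-60 & 0x7f = 0x44; word=0x00000044
[7+:2] tag=-2 & 0x3 = 0x2; word=0x00000144
[9+:7] seq=93 & 0x7f = 0x5d; word=0x0000bb44
[16+:7] slot=101 & 0x7f = 0x65; word=0x0065bb44
[23+:1] flags=0 & 0x1 = 0x0; word=0x0065bb44
[24+:8] len=41 & 0xff = 0x29; word=0x2965bb44
word = 0x2965bb44 → little-endian bytes:
  [0]=0x44  [1]=0xbb  [2]=0x65  [3]=0x29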